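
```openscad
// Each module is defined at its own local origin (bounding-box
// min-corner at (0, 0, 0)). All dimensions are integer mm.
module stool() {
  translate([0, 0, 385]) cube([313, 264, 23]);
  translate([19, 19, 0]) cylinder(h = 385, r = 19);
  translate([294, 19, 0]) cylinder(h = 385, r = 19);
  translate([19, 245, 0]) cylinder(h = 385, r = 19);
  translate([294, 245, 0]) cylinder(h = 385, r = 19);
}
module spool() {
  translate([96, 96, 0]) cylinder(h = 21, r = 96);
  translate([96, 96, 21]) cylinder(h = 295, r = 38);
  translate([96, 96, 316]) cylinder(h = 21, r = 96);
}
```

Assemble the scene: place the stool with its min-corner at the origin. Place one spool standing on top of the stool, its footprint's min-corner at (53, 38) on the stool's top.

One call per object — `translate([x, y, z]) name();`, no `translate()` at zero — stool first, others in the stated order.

stool();
translate([53, 38, 408]) spool();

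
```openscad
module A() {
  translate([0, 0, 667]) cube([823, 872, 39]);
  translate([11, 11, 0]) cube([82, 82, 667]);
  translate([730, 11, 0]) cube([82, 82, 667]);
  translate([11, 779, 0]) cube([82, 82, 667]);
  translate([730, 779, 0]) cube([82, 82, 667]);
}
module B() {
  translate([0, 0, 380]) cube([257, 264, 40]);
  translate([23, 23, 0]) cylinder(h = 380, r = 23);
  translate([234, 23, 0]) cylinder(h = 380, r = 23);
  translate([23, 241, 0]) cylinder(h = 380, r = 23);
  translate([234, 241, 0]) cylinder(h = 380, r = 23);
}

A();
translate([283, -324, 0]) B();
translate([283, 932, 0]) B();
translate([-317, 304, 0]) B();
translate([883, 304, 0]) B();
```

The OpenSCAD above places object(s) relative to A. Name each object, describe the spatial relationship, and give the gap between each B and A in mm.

Each stool's nearest face is 60 mm from the table's bounding box.

A is a table. B is a stool. Four stools sit around the table at the −y, +y, −x, +x sides. The gap between each stool and the table is 60 mm.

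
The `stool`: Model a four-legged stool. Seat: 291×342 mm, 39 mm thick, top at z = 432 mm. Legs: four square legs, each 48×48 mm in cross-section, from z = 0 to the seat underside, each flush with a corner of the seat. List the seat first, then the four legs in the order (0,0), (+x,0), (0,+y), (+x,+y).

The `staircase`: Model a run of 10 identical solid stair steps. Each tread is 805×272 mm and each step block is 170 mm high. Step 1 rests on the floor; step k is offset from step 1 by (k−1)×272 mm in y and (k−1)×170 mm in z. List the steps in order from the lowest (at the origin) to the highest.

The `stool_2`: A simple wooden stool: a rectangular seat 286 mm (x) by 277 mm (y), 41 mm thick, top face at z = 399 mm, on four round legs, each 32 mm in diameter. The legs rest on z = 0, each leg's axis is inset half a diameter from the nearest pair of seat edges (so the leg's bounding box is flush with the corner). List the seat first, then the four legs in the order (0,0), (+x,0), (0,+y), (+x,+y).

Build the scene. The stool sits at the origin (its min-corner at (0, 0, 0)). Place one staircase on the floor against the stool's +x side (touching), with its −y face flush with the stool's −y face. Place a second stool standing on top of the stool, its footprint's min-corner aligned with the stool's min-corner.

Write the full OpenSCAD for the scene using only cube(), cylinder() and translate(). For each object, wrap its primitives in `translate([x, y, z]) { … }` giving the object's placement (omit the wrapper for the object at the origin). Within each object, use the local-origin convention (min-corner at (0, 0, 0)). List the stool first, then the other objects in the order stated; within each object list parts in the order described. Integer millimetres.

translate([0, 0, 393]) cube([291, 342, 39]);
cube([48, 48, 393]);
translate([243, 0, 0]) cube([48, 48, 393]);
translate([0, 294, 0]) cube([48, 48, 393]);
translate([243, 294, 0]) cube([48, 48, 393]);
translate([291, 0, 0]) {
  cube([805, 272, 170]);
  translate([0, 272, 170]) cube([805, 272, 170]);
  translate([0, 544, 340]) cube([805, 272, 170]);
  translate([0, 816, 510]) cube([805, 272, 170]);
  translate([0, 1088, 680]) cube([805, 272, 170]);
  translate([0, 1360, 850]) cube([805, 272, 170]);
  translate([0, 1632, 1020]) cube([805, 272, 170]);
  translate([0, 1904, 1190]) cube([805, 272, 170]);
  translate([0, 2176, 1360]) cube([805, 272, 170]);
  translate([0, 2448, 1530]) cube([805, 272, 170]);
}
translate([0, 0, 432]) {
  translate([0, 0, 358]) cube([286, 277, 41]);
  translate([16, 16, 0]) cylinder(h = 358, r = 16);
  translate([270, 16, 0]) cylinder(h = 358, r = 16);
  translate([16, 261, 0]) cylinder(h = 358, r = 16);
  translate([270, 261, 0]) cylinder(h = 358, r = 16);
}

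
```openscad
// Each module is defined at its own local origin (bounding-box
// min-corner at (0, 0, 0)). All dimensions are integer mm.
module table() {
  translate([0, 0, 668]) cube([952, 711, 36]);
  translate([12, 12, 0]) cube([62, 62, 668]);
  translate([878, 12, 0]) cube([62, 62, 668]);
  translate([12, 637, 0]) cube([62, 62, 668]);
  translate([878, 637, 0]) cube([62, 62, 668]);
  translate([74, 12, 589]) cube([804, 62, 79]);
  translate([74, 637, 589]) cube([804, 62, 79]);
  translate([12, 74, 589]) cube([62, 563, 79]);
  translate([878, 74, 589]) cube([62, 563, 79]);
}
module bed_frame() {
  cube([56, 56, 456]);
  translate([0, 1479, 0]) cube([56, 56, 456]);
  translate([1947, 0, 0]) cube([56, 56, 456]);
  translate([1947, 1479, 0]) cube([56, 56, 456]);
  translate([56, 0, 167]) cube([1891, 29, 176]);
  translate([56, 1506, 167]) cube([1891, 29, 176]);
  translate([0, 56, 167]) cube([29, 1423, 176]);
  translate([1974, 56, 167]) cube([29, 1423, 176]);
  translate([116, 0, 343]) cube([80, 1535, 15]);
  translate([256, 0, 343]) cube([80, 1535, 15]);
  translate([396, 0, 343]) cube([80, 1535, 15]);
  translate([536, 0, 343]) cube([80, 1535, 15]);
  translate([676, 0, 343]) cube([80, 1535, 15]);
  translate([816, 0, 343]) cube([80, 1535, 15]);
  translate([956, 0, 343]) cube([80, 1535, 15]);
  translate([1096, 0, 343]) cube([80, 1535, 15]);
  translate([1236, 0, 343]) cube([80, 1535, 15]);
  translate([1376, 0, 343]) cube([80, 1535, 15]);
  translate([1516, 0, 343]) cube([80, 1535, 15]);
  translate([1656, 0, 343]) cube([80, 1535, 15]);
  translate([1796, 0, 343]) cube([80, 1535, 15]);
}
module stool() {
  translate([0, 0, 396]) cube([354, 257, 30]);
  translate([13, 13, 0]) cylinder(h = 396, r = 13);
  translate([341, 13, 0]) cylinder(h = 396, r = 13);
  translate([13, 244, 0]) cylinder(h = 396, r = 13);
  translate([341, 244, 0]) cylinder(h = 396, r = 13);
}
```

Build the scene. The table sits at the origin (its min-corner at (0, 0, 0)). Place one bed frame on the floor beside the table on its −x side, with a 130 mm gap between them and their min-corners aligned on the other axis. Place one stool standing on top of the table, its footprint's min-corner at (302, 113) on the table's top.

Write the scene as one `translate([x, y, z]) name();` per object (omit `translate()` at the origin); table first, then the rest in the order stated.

table();
translate([-2133, 0, 0]) bed_frame();
translate([302, 113, 704]) stool();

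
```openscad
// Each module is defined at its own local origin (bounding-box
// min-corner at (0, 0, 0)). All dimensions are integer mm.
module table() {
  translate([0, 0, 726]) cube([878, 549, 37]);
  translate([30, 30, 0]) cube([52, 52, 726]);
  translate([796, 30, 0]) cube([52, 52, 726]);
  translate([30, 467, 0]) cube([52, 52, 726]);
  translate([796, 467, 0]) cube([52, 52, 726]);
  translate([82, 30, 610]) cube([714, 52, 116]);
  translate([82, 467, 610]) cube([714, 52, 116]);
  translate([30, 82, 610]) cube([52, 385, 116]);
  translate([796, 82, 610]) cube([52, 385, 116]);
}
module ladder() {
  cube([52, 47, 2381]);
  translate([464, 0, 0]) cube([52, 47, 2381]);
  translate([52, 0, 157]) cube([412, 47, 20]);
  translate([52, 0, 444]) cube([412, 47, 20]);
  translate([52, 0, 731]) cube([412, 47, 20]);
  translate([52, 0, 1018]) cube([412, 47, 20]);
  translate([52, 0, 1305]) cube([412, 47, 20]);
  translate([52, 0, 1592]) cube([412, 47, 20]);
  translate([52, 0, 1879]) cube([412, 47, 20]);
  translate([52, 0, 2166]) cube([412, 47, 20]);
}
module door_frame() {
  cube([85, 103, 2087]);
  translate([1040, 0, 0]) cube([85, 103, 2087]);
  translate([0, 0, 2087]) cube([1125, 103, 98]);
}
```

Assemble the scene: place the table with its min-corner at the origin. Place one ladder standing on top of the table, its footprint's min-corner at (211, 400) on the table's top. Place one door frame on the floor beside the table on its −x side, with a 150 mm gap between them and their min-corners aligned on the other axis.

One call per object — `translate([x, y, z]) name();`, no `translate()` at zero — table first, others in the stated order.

table();
translate([211, 400, 763]) ladder();
translate([-1275, 0, 0]) door_frame();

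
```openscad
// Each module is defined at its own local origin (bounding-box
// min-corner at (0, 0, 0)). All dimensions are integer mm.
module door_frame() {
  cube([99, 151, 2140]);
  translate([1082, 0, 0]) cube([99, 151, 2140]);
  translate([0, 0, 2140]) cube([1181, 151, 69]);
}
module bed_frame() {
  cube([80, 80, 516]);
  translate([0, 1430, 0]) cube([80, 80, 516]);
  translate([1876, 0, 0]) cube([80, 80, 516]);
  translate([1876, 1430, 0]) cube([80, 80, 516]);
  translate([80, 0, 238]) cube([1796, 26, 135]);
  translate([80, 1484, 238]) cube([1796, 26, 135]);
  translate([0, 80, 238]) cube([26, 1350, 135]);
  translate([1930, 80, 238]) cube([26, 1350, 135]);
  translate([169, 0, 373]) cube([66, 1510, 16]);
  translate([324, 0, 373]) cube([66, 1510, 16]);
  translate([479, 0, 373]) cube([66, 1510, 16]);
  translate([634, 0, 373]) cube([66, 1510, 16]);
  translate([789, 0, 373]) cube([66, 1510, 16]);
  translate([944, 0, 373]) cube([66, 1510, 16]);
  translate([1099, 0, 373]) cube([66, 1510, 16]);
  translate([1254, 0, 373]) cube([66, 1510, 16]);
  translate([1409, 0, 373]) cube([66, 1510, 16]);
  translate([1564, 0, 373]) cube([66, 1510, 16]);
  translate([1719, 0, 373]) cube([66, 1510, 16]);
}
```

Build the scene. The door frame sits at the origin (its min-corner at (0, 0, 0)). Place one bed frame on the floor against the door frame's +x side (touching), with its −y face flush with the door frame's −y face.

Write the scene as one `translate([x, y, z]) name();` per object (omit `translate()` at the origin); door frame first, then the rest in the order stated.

door_frame();
translate([1181, 0, 0]) bed_frame();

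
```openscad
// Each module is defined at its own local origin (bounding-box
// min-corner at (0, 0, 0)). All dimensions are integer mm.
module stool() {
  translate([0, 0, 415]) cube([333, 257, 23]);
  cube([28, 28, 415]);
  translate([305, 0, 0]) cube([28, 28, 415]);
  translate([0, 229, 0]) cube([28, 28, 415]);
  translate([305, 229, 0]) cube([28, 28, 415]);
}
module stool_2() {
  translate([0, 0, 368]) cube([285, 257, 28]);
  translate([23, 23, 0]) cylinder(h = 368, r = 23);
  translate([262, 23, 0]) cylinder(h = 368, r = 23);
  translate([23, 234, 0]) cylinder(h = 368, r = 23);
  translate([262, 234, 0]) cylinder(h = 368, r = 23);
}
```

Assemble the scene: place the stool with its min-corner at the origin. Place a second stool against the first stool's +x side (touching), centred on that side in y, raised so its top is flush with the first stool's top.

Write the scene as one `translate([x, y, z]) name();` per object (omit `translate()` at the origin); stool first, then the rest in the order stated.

stool();
translate([333, 0, 42]) stool_2();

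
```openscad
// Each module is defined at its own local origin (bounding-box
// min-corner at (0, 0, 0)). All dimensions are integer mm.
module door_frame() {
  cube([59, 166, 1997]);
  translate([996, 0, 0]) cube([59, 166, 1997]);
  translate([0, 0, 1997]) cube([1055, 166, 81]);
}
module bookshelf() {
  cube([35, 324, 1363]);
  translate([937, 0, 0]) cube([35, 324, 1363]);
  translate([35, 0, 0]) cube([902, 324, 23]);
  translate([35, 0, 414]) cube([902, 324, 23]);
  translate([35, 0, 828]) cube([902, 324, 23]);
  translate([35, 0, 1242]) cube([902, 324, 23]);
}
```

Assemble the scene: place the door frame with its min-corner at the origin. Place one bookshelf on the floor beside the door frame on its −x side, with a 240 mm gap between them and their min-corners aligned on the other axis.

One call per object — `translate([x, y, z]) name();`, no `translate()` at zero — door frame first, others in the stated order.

door_frame();
translate([-1212, 0, 0]) bookshelf();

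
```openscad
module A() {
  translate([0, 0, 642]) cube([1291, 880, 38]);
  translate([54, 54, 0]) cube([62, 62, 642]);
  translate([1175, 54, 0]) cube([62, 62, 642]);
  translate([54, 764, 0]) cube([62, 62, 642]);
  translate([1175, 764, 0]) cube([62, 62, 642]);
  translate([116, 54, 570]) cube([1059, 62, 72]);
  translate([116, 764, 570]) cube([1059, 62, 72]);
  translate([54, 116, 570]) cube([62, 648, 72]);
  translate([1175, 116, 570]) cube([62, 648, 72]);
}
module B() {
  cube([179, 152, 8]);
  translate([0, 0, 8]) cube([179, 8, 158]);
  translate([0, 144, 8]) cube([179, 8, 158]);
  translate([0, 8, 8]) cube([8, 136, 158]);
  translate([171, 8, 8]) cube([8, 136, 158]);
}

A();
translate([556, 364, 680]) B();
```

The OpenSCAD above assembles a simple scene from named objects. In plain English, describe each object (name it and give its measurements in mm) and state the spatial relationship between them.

A is a table with a 1291×880 mm rectangular top, 38 mm thick, top surface at z = 680 mm, supported by four 62×62 mm square legs, each inset 54 mm from the nearest pair of top edges, running from the floor. Four apron rails, 62 mm thick and 72 mm tall, run between adjacent legs with their top edges flush with the underside of the top and their outer faces flush with the legs' outer faces.

B is an open-topped rectangular box: outside dimensions 179×152×166 mm, with a uniform wall and base thickness of 8 mm. The base is a full 179×152 slab on the floor; four walls sit on top of the base. The front and back walls (the −y and +y sides) span the full width; the two side walls fit between them.

The open box is on top of the table, centred.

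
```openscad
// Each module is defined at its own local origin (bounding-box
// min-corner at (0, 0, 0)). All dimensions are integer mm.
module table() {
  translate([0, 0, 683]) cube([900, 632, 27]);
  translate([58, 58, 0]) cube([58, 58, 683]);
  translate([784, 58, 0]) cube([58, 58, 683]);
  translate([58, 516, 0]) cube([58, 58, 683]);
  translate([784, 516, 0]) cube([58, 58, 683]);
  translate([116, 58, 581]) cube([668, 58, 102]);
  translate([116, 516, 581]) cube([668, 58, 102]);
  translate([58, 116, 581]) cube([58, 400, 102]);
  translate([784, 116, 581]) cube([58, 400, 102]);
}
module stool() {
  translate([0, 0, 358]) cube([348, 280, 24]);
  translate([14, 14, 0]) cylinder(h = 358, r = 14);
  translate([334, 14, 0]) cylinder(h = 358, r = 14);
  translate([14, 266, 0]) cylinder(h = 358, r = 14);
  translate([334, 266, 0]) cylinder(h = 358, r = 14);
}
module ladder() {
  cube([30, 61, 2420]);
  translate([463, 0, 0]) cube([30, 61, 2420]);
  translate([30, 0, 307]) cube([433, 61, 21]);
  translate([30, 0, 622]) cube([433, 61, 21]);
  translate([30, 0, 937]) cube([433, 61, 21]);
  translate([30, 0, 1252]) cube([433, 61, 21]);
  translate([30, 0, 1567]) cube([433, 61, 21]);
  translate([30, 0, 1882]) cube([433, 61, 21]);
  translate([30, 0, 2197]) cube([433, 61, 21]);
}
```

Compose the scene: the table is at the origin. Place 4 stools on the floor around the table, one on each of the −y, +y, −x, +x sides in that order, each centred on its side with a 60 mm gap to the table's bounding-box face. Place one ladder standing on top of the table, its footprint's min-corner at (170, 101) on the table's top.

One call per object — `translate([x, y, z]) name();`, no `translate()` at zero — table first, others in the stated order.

table();
translate([276, -340, 0]) stool();
translate([276, 692, 0]) stool();
translate([-408, 176, 0]) stool();
translate([960, 176, 0]) stool();
translate([170, 101, 710]) ladder();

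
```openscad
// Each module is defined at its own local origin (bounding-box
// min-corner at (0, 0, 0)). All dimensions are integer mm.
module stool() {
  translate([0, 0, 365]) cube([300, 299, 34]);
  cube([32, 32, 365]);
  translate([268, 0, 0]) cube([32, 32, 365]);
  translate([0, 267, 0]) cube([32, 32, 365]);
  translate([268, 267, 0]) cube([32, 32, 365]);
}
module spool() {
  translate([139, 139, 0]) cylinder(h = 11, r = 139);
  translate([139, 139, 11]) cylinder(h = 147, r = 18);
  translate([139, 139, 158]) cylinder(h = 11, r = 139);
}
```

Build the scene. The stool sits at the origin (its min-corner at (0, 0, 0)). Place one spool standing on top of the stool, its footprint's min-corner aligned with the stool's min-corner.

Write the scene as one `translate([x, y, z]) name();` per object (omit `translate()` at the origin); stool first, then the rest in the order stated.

stool();
translate([0, 0, 399]) spool();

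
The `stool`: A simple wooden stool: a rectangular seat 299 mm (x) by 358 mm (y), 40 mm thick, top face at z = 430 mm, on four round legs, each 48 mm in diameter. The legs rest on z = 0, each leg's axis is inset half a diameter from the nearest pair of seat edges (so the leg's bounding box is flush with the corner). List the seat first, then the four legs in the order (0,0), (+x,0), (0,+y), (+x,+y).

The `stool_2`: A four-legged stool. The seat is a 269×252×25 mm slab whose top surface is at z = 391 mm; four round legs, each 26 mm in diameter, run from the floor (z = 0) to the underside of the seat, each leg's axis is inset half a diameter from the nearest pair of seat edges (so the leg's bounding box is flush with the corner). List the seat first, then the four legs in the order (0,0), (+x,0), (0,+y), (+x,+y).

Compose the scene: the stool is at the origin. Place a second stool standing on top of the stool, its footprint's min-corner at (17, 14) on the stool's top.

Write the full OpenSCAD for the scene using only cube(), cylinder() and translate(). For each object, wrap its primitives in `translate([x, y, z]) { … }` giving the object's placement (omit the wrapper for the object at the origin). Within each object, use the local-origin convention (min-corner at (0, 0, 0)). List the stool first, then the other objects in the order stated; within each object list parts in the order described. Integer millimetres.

translate([0, 0, 390]) cube([299, 358, 40]);
translate([24, 24, 0]) cylinder(h = 390, r = 24);
translate([275, 24, 0]) cylinder(h = 390, r = 24);
translate([24, 334, 0]) cylinder(h = 390, r = 24);
translate([275, 334, 0]) cylinder(h = 390, r = 24);
translate([17, 14, 430]) {
  translate([0, 0, 366]) cube([269, 252, 25]);
  translate([13, 13, 0]) cylinder(h = 366, r = 13);
  translate([256, 13, 0]) cylinder(h = 366, r = 13);
  translate([13, 239, 0]) cylinder(h = 366, r = 13);
  translate([256, 239, 0]) cylinder(h = 366, r = 13);
}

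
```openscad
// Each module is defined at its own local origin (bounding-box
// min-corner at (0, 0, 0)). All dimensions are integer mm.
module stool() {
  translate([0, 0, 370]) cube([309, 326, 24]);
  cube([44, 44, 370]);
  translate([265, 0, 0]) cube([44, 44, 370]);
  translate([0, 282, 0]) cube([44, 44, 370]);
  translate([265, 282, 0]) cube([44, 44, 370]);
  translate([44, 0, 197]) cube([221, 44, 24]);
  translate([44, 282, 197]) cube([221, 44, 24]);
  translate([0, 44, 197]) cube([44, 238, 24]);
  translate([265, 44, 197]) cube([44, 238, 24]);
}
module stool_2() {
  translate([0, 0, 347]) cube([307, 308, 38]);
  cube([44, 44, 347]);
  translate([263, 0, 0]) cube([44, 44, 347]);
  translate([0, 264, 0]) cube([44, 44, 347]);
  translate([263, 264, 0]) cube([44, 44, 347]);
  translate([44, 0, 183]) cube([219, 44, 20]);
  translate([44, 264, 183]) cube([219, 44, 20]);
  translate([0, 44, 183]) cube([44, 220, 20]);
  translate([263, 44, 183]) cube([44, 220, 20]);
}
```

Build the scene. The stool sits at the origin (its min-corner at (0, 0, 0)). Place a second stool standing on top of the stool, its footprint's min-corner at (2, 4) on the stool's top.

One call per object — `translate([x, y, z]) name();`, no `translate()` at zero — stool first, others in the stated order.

stool();
translate([2, 4, 394]) stool_2();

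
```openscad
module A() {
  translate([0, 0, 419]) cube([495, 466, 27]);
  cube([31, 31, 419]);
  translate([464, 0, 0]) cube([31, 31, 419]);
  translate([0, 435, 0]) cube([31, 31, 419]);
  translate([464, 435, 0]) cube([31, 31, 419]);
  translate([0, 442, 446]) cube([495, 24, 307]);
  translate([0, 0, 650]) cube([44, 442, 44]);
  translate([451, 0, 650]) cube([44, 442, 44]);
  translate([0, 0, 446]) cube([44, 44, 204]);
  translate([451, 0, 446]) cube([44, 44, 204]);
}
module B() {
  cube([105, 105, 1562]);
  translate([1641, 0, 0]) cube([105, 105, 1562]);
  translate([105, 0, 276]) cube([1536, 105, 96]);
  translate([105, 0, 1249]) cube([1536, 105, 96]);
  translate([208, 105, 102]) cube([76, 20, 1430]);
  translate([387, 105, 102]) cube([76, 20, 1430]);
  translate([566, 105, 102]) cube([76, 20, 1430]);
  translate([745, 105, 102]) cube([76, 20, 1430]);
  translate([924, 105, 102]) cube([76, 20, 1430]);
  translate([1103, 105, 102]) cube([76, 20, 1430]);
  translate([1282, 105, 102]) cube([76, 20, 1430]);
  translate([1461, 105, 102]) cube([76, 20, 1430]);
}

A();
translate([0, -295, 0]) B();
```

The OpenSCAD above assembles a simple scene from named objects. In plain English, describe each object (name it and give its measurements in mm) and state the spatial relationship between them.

A is a chair. The seat is a 495×466×27 mm slab with its top at z = 446 mm, on four 31×31 mm corner legs (flush with the seat edges, standing on z = 0). A flat backrest 24 mm thick, 307 mm tall, spans the full seat width and rises from the seat top along its +y edge, rear face flush with the rear of the seat. Two armrests of 44×44 mm section run along each side from the seat's front edge to the front of the backrest, top faces 248 mm above the seat top and outer faces flush with the seat's x-edges; a 44×44 mm post under the front of each armrest stands on the seat at the front corner.

B is a fence section. Two 105×105 mm posts, 1562 mm tall, stand on the floor with a clear span of 1536 mm between their inner faces. Two horizontal rails of 105×96 mm section span the gap between the posts with their undersides at z = 276 mm and z = 1249 mm, flush with the posts' −y face. 8 pickets, each 76 mm wide, 20 mm thick and 1430 mm tall, are fixed to the +y face of the rails with their bottoms at z = 102 mm, evenly spaced across the span with equal gaps (rounded down to the nearest mm) at the −x end and between each pair — any rounding remainder accumulates at the +x end.

The fence section is on the floor beside the chair on its −y side.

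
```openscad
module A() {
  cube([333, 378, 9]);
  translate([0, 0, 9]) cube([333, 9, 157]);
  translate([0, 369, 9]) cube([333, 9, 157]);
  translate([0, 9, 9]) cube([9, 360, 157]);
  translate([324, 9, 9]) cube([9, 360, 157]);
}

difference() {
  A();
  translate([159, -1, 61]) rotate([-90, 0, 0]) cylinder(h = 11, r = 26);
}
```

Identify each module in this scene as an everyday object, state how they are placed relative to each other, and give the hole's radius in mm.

A is an open box. The open box has a circular hole through its front wall. The hole's radius is 26 mm.

The subtracted cylinder has r = 26 mm.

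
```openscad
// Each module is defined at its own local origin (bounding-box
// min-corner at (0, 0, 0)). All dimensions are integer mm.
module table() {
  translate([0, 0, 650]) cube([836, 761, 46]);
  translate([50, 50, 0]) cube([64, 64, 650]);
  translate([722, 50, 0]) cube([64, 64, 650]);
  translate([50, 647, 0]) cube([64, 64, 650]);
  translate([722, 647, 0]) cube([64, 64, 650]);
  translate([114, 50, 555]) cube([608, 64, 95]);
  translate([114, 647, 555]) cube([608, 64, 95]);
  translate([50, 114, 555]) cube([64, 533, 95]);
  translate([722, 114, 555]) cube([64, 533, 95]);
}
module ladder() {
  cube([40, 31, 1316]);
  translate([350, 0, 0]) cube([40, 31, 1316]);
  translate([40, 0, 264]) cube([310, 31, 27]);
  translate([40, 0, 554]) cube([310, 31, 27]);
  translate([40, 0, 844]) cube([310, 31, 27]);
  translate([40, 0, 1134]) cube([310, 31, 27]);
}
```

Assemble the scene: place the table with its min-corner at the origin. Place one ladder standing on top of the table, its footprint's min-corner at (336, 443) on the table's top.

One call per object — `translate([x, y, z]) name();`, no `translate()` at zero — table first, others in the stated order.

table();
translate([336, 443, 696]) ladder();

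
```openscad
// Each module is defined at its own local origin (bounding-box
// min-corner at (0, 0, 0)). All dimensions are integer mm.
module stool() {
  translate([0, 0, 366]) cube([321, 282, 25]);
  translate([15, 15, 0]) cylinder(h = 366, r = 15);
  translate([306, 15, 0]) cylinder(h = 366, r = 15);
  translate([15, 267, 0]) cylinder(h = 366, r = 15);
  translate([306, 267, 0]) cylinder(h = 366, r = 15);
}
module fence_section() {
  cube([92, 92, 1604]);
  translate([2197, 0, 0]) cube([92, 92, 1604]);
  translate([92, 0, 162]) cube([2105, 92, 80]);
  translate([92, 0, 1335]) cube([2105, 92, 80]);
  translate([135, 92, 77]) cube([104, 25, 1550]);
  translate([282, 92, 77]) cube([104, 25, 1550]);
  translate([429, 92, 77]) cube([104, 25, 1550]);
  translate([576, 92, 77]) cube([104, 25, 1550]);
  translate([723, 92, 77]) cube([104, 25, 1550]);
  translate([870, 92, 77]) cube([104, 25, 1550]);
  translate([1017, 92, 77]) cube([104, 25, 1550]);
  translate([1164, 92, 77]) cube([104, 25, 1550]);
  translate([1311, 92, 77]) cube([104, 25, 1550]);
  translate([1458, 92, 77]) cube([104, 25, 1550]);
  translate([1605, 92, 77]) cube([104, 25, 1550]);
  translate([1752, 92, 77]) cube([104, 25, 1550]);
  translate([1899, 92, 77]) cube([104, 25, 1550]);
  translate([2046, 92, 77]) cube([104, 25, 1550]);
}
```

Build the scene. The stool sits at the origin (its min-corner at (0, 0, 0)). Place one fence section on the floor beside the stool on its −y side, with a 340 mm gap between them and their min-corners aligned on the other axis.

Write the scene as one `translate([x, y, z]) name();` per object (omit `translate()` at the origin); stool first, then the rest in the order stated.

stool();
translate([0, -457, 0]) fence_section();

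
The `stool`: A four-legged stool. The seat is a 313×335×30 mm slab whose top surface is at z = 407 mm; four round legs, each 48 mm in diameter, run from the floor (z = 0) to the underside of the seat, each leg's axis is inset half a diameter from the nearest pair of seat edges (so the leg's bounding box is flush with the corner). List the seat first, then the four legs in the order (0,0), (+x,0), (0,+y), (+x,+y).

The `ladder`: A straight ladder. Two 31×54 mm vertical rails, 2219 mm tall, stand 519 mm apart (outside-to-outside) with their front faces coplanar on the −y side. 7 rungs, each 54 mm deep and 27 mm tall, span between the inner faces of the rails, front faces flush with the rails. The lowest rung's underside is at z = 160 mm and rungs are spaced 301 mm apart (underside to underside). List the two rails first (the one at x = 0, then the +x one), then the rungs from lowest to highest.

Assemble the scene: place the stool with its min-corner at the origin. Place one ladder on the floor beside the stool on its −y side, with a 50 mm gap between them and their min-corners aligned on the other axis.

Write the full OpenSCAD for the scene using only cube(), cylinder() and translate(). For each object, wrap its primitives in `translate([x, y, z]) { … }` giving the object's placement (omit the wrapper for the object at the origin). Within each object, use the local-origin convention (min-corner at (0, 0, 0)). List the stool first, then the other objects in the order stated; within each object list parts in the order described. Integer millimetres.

translate([0, 0, 377]) cube([313, 335, 30]);
translate([24, 24, 0]) cylinder(h = 377, r = 24);
translate([289, 24, 0]) cylinder(h = 377, r = 24);
translate([24, 311, 0]) cylinder(h = 377, r = 24);
translate([289, 311, 0]) cylinder(h = 377, r = 24);
translate([0, -104, 0]) {
  cube([31, 54, 2219]);
  translate([488, 0, 0]) cube([31, 54, 2219]);
  translate([31, 0, 160]) cube([457, 54, 27]);
  translate([31, 0, 461]) cube([457, 54, 27]);
  translate([31, 0, 762]) cube([457, 54, 27]);
  translate([31, 0, 1063]) cube([457, 54, 27]);
  translate([31, 0, 1364]) cube([457, 54, 27]);
  translate([31, 0, 1665]) cube([457, 54, 27]);
  translate([31, 0, 1966]) cube([457, 54, 27]);
}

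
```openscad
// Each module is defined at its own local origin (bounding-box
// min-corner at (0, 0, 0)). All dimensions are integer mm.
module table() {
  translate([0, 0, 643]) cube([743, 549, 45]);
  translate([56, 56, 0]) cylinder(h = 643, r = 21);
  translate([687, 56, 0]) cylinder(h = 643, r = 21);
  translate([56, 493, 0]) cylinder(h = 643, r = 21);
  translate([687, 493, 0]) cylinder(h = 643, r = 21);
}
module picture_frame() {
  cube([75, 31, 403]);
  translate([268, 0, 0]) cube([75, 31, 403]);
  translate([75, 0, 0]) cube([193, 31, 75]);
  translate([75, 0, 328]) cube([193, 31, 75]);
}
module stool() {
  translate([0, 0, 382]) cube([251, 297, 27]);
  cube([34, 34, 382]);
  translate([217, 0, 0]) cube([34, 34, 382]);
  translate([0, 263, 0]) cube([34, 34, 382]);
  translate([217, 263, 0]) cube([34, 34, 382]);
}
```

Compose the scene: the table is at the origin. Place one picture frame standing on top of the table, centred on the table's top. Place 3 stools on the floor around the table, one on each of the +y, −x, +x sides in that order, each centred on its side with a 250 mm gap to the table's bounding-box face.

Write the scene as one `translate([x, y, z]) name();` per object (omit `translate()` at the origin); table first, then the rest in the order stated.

table();
translate([200, 259, 688]) picture_frame();
translate([246, 799, 0]) stool();
translate([-501, 126, 0]) stool();
translate([993, 126, 0]) stool();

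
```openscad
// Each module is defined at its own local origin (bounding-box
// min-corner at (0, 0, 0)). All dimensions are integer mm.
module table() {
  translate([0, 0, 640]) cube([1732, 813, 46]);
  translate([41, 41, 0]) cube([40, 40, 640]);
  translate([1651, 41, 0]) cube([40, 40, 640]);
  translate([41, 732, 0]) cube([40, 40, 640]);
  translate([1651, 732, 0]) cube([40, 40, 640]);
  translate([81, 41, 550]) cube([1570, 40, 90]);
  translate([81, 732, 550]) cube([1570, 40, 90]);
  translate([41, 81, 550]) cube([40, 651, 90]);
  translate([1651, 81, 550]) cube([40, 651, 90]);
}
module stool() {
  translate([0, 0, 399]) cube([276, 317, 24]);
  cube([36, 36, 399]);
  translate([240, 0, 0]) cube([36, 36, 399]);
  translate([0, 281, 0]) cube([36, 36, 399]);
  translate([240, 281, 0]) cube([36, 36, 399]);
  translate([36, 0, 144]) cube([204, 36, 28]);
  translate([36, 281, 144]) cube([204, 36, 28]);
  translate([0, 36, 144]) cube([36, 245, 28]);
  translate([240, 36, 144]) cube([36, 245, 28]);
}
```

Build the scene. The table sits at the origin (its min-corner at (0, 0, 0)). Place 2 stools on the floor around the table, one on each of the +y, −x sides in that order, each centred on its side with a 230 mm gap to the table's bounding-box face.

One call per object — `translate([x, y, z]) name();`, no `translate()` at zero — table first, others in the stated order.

table();
translate([728, 1043, 0]) stool();
translate([-506, 248, 0]) stool();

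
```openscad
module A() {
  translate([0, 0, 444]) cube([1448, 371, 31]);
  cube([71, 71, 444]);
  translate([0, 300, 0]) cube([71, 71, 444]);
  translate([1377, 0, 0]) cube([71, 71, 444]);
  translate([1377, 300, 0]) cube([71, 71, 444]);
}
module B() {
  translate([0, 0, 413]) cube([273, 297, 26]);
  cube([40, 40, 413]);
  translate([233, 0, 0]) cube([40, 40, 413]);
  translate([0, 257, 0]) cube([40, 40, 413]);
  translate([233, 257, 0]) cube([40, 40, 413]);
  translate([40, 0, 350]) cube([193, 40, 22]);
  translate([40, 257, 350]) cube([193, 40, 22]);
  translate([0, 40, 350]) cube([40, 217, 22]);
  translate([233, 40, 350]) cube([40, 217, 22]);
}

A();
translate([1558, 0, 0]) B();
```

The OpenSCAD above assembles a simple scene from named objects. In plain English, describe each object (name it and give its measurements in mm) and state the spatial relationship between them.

A is a bench: a 1448×371 mm seat slab, 31 mm thick, top at z = 475 mm, on four 71×71 mm square legs flush with the seat corners and standing on z = 0.

B is a simple wooden stool: a rectangular seat 273 mm (x) by 297 mm (y), 26 mm thick, top face at z = 439 mm, on four square legs, each 40×40 mm in cross-section. The legs rest on z = 0, each flush with a corner of the seat. Four stretchers, 40 mm wide and 22 mm tall, connect adjacent legs with their undersides at z = 350 mm, each running between the inner faces of the legs it joins and aligned with the legs' outer faces on the other axis.

The stool is on the floor beside the bench on its +x side.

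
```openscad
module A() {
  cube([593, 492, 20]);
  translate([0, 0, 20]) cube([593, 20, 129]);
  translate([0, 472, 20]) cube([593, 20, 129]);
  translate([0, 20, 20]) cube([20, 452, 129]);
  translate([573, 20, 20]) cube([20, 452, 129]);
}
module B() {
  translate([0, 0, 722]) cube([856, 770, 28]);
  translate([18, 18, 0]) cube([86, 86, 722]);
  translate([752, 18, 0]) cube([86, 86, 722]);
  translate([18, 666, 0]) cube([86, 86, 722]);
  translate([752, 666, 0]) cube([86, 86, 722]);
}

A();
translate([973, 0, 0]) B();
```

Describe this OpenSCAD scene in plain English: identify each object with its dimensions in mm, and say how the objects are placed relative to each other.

A is an open storage box with external size 593×492×149 mm and wall thickness 20 mm (the base is also 20 mm thick). The base covers the whole footprint; the four walls stand on the base, with the y-facing walls full-width and the x-facing walls fitting between their inner faces.

B is a rectangular dining table. The top is 856×770×28 mm with its upper surface at z = 750 mm. It stands on four 86×86 mm square legs, each inset 18 mm from the nearest pair of top edges, running from the floor to the underside of the top.

The table is on the floor beside the open box on its +x side.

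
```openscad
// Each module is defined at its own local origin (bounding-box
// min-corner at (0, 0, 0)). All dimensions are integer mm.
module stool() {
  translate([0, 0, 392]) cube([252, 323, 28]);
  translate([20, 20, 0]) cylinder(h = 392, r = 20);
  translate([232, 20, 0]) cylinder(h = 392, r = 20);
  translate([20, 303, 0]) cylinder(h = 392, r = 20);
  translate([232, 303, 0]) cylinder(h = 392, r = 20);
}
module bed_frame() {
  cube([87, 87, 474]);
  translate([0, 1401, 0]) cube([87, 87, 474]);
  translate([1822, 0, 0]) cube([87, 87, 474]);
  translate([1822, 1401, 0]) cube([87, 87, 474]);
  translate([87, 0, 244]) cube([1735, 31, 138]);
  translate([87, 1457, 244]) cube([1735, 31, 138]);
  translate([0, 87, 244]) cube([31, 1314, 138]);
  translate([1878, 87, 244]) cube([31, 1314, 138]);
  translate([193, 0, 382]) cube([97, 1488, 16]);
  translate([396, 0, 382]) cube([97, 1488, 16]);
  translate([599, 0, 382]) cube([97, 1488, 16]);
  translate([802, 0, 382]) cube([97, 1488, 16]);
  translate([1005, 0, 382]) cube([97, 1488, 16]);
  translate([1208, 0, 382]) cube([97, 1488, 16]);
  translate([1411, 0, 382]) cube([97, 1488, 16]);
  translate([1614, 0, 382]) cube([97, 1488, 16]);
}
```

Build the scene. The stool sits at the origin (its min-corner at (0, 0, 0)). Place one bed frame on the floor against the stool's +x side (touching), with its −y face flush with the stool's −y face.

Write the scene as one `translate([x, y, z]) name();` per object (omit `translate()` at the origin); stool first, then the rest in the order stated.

stool();
translate([252, 0, 0]) bed_frame();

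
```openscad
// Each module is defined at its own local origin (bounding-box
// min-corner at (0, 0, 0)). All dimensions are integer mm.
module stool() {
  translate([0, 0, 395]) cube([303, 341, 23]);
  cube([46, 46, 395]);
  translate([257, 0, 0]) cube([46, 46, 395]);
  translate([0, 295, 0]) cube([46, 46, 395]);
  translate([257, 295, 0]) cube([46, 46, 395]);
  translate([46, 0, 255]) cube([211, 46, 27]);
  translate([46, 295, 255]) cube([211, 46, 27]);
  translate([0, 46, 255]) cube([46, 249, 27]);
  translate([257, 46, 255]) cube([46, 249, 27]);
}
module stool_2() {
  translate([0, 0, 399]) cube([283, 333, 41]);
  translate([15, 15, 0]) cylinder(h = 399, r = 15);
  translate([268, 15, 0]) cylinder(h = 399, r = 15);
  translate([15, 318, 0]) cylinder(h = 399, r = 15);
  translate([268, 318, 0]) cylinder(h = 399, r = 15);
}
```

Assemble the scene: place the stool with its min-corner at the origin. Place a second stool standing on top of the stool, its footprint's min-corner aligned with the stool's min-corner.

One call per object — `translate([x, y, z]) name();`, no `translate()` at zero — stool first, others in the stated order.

stool();
translate([0, 0, 418]) stool_2();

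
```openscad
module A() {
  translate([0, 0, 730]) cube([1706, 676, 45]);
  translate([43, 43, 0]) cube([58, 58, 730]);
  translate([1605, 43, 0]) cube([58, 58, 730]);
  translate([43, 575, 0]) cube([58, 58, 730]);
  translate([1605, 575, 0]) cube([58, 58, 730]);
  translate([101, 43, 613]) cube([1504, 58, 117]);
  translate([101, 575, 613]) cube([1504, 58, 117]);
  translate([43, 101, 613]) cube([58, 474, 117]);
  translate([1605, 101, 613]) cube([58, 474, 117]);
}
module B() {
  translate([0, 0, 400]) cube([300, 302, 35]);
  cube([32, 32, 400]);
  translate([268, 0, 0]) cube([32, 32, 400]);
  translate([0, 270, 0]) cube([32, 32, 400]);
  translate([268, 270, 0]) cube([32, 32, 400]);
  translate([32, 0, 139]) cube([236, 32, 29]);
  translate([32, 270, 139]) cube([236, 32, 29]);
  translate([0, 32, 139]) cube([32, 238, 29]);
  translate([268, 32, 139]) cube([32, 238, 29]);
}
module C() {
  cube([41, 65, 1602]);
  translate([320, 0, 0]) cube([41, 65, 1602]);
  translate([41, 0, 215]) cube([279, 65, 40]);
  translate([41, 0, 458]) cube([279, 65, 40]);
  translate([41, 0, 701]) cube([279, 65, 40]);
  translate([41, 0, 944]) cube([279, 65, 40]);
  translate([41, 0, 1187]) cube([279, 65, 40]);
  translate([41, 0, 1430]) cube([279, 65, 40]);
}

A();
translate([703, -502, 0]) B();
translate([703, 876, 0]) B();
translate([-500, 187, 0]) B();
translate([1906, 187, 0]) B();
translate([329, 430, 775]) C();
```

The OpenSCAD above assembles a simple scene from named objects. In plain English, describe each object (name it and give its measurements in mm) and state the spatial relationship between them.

A is a table with a 1706×676 mm rectangular top, 45 mm thick, top surface at z = 775 mm, supported by four 58×58 mm square legs, each inset 43 mm from the nearest pair of top edges, running from the floor. Four apron rails, 58 mm thick and 117 mm tall, run between adjacent legs with their top edges flush with the underside of the top and their outer faces flush with the legs' outer faces.

B is a four-legged stool. The seat is a 300×302×35 mm slab whose top surface is at z = 435 mm; four square legs, each 32×32 mm in cross-section, run from the floor (z = 0) to the underside of the seat, each flush with a corner of the seat. Four stretchers, 32 mm wide and 29 mm tall, connect adjacent legs with their undersides at z = 139 mm, each running between the inner faces of the legs it joins and aligned with the legs' outer faces on the other axis.

C is a straight ladder. Two 41×65 mm vertical rails, 1602 mm tall, stand 361 mm apart (outside-to-outside) with their front faces coplanar on the −y side. 6 rungs, each 65 mm deep and 40 mm tall, span between the inner faces of the rails, front faces flush with the rails. The lowest rung's underside is at z = 215 mm and rungs are spaced 243 mm apart (underside to underside).

Four stools sit around the table at the −y, +y, −x, +x sides. The ladder is on top of the table.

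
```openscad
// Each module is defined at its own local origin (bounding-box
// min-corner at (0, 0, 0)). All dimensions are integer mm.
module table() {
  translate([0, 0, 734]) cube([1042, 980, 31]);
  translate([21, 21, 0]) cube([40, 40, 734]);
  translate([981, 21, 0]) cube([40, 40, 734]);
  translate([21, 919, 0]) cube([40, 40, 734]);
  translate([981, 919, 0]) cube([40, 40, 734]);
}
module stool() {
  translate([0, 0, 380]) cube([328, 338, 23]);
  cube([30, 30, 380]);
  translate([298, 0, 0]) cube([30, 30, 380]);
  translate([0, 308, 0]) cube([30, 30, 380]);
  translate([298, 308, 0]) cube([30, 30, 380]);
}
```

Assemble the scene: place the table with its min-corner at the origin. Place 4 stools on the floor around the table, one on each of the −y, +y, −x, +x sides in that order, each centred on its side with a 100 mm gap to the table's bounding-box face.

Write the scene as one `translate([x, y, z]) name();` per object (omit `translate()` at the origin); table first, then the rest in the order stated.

table();
translate([357, -438, 0]) stool();
translate([357, 1080, 0]) stool();
translate([-428, 321, 0]) stool();
translate([1142, 321, 0]) stool();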